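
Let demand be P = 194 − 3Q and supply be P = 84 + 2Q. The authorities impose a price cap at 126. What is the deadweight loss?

Competitive equilibrium: 194 − 3Q = 84 + 2Q → Q* = 22, P* = 128.
At the ceiling P = 126, quantity supplied = (126 − 84)/2 = 21.
Willingness to pay at Q' = 21: 194 − 3·21 = 131.
ΔQ = 22 − 21 = 1; wedge = 131 − 126 = 5.
Deadweight loss = ½ × 1 × 5 = 2.50.

2.50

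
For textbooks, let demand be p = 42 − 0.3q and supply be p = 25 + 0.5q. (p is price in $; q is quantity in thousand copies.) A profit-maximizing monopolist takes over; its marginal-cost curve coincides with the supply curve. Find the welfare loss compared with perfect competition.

Competitive equilibrium: 42 − 0.3q = 25 + 0.5q → q* = 21.25, p* = 35.625.
Marginal revenue: MR = 42 − 0.6q. Set MR = MC: 42 − 0.6q = 25 + 0.5q → q_m = 15.45455.
Price p_m = 42 − 0.3·15.45455 = 37.36364; MC(q_m) = 25 + 0.5·15.45455 = 32.72728.
Competitive q* = 21.25, so Δq = 5.79545; wedge = 37.36364 − 32.72728 = 4.63636.
Deadweight loss = ½ × 5.79545 × 4.63636 = $13.43 thousand.

$13.43 thousand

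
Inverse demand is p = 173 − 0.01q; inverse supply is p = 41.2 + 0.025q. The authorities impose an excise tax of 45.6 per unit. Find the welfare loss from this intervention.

Competitive equilibrium: 173 − 0.01q = 41.2 + 0.025q → q* = 3765.7143, p* = 135.3429.
With the tax, the buyer price exceeds the seller price by 45.6: (173 − 0.01q) − (41.2 + 0.025q) = 45.6 → q' = 2462.8571.
Δq = 3765.7143 − 2462.8571 = 1302.8572; the wedge equals the tax, 45.6.
Deadweight loss = ½ × 1302.8572 × 45.6 = 29705.14.

29705.14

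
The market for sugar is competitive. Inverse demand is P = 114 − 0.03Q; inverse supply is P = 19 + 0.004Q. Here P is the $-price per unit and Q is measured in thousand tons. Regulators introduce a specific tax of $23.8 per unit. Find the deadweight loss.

Competitive equilibrium: 114 − 0.03Q = 19 + 0.004Q → Q* = 2794.1176, P* = 30.1765.
With the tax, the buyer price exceeds the seller price by 23.8: (114 − 0.03Q) − (19 + 0.004Q) = 23.8 → Q' = 2094.1176.
ΔQ = 2794.1176 − 2094.1176 = 700; the wedge equals the tax, 23.8.
DWL = ½ × 700 × 23.8 = $8330 thousand.

$8330 thousand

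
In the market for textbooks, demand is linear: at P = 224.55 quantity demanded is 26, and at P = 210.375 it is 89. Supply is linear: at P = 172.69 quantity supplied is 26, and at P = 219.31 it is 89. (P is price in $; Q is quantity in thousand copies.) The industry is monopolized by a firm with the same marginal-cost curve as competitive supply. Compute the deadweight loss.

$109.68 thousand

Demand slope = (210.375 − 224.55)/(89 − 26) = −0.225, so P = 230.4 − 0.225Q.
Supply slope = (219.31 − 172.69)/(89 − 26) = 0.74, so P = 153.45 + 0.74Q.
Competitive equilibrium: 230.4 − 0.225Q = 153.45 + 0.74Q → Q* = 79.7409, P* = 212.4583.
Marginal revenue: MR = 230.4 − 0.45Q. Set MR = MC: 230.4 − 0.45Q = 153.45 + 0.74Q → Q_m = 64.6639.
Price P_m = 230.4 − 0.225·64.6639 = 215.8506; MC(Q_m) = 153.45 + 0.74·64.6639 = 201.3013.
Competitive Q* = 79.7409, so ΔQ = 15.077; wedge = 215.8506 − 201.3013 = 14.5493.
The triangle = ½ × 15.077 × 14.5493 = $109.68 thousand.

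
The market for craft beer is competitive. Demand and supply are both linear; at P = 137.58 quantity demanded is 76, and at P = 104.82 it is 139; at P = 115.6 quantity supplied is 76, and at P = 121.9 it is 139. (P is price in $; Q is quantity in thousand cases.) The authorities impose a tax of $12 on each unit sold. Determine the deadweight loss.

$116.13 thousand

Demand slope = (104.82 − 137.58)/(139 − 76) = −0.52, so P = 177.1 − 0.52Q.
Supply slope = (121.9 − 115.6)/(139 − 76) = 0.1, so P = 108 + 0.1Q.
Competitive equilibrium: 177.1 − 0.52Q = 108 + 0.1Q → Q* = 111.4516, P* = 119.1452.
With the tax, the buyer price exceeds the seller price by 12: (177.1 − 0.52Q) − (108 + 0.1Q) = 12 → Q' = 92.0968.
ΔQ = 111.4516 − 92.0968 = 19.3548; the wedge equals the tax, 12.
The triangle = ½ × 19.3548 × 12 = $116.13 thousand.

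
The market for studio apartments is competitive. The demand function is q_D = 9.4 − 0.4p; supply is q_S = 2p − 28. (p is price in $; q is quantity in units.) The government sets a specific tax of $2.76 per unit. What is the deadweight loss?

$1.27

In inverse form: demand p = 23.5 − 2.5q, supply p = 14 + 0.5q.
Competitive equilibrium: 23.5 − 2.5q = 14 + 0.5q → q* = 3.1667, p* = 15.5833.
With the tax, the buyer price exceeds the seller price by 2.76: (23.5 − 2.5q) − (14 + 0.5q) = 2.76 → q' = 2.2467.
Δq = 3.1667 − 2.2467 = 0.92; the wedge equals the tax, 2.76.
Deadweight loss = ½ × 0.92 × 2.76 = $1.27.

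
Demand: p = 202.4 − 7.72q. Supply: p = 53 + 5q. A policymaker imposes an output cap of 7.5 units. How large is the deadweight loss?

114.62

Competitive equilibrium: 202.4 − 7.72q = 53 + 5q → q* = 11.7453, p* = 111.7264.
At q = 7.5: demand price = 202.4 − 7.72·7.5 = 144.5; supply price = 53 + 5·7.5 = 90.5.
Δq = 11.7453 − 7.5 = 4.2453; wedge = 144.5 − 90.5 = 54.
Deadweight loss = ½ × 4.2453 × 54 = 114.62.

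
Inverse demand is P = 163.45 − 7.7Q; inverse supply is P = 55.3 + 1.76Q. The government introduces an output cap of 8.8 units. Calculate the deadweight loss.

Competitive equilibrium: 163.45 − 7.7Q = 55.3 + 1.76Q → Q* = 11.43235, P* = 75.42093.
At Q = 8.8: demand price = 163.45 − 7.7·8.8 = 95.69; supply price = 55.3 + 1.76·8.8 = 70.788.
ΔQ = 11.43235 − 8.8 = 2.63235; wedge = 95.69 − 70.788 = 24.902.
Deadweight loss = ½ × 2.63235 × 24.902 = 32.78.

32.78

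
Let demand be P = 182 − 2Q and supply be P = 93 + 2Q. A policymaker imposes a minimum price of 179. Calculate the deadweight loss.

861.125

Competitive equilibrium: 182 − 2Q = 93 + 2Q → Q* = 22.25, P* = 137.5.
At the floor P = 179, quantity demanded = (182 − 179)/2 = 1.5.
Sellers' marginal cost at Q' = 1.5: 93 + 2·1.5 = 96.
ΔQ = 22.25 − 1.5 = 20.75; wedge = 179 − 96 = 83.
The triangle = ½ × 20.75 × 83 = 861.125.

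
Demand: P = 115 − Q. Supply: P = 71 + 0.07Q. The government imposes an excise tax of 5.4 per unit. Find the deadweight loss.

13.63

Competitive equilibrium: 115 − Q = 71 + 0.07Q → Q* = 41.1215, P* = 73.8785.
With the tax, the buyer price exceeds the seller price by 5.4: (115 − Q) − (71 + 0.07Q) = 5.4 → Q' = 36.0748.
ΔQ = 41.1215 − 36.0748 = 5.0467; the wedge equals the tax, 5.4.
Welfare loss = ½ × 5.0467 × 5.4 = 13.63.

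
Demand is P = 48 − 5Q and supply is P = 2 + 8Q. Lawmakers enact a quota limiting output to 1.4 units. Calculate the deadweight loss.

29.72

Competitive equilibrium: 48 − 5Q = 2 + 8Q → Q* = 3.53846, P* = 30.30769.
At Q = 1.4: demand price = 48 − 5·1.4 = 41; supply price = 2 + 8·1.4 = 13.2.
ΔQ = 3.53846 − 1.4 = 2.13846; wedge = 41 − 13.2 = 27.8.
Deadweight loss = ½ × 2.13846 × 27.8 = 29.72.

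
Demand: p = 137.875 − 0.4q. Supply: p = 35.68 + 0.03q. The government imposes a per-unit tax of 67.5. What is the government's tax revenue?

5446.31

Competitive equilibrium: 137.875 − 0.4q = 35.68 + 0.03q → q* = 237.6628, p* = 42.8099.
With the tax, the buyer price exceeds the seller price by 67.5: (137.875 − 0.4q) − (35.68 + 0.03q) = 67.5 → q' = 80.686.
Tax revenue = 67.5 × 80.686 = 5446.31.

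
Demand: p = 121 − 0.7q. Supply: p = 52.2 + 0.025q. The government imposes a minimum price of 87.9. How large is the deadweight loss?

Competitive equilibrium: 121 − 0.7q = 52.2 + 0.025q → q* = 94.8966, p* = 54.5724.
At the floor p = 87.9, quantity demanded = (121 − 87.9)/0.7 = 47.2857.
Sellers' marginal cost at q' = 47.2857: 52.2 + 0.025·47.2857 = 53.3821.
Δq = 94.8966 − 47.2857 = 47.6109; wedge = 87.9 − 53.3821 = 34.5179.
DWL = ½ × 47.6109 × 34.5179 = 821.71.

821.71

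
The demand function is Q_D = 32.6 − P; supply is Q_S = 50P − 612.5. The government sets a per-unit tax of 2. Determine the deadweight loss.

In inverse form: demand P = 32.6 − Q, supply P = 12.25 + 0.02Q.
Competitive equilibrium: 32.6 − Q = 12.25 + 0.02Q → Q* = 19.951, P* = 12.649.
With the tax, the buyer price exceeds the seller price by 2: (32.6 − Q) − (12.25 + 0.02Q) = 2 → Q' = 17.9902.
ΔQ = 19.951 − 17.9902 = 1.9608; the wedge equals the tax, 2.
Welfare loss = ½ × 1.9608 × 2 = 1.96.

1.96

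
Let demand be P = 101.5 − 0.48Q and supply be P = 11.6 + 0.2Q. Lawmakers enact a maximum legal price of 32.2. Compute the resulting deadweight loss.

290.01

Competitive equilibrium: 101.5 − 0.48Q = 11.6 + 0.2Q → Q* = 132.2059, P* = 38.0412.
At the ceiling P = 32.2, quantity supplied = (32.2 − 11.6)/0.2 = 103.
Willingness to pay at Q' = 103: 101.5 − 0.48·103 = 52.06.
ΔQ = 132.2059 − 103 = 29.2059; wedge = 52.06 − 32.2 = 19.86.
DWL = ½ × 29.2059 × 19.86 = 290.01.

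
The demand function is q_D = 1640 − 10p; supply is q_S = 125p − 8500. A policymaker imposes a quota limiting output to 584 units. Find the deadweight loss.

5019.69

In inverse form: demand p = 164 − 0.1q, supply p = 68 + 0.008q.
Competitive equilibrium: 164 − 0.1q = 68 + 0.008q → q* = 888.8889, p* = 75.1111.
At q = 584: demand price = 164 − 0.1·584 = 105.6; supply price = 68 + 0.008·584 = 72.672.
Δq = 888.8889 − 584 = 304.8889; wedge = 105.6 − 72.672 = 32.928.
DWL = ½ × 304.8889 × 32.928 = 5019.69.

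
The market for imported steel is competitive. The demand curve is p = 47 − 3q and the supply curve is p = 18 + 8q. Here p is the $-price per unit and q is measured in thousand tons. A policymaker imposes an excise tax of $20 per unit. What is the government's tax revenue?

$16.36 thousand

Competitive equilibrium: 47 − 3q = 18 + 8q → q* = 2.6364, p* = 39.0909.
With the tax, the buyer price exceeds the seller price by 20: (47 − 3q) − (18 + 8q) = 20 → q' = 0.8182.
Tax revenue = 20 × 0.8182 = $16.36 thousand.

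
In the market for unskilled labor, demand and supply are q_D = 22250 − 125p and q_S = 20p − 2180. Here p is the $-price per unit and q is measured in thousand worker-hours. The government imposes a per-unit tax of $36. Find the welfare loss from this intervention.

In inverse form: demand p = 178 − 0.008q, supply p = 109 + 0.05q.
Competitive equilibrium: 178 − 0.008q = 109 + 0.05q → q* = 1189.6552, p* = 168.4828.
With the tax, the buyer price exceeds the seller price by 36: (178 − 0.008q) − (109 + 0.05q) = 36 → q' = 568.9655.
Δq = 1189.6552 − 568.9655 = 620.6897; the wedge equals the tax, 36.
Deadweight loss = ½ × 620.6897 × 36 = $11172.41 thousand.

$11172.41 thousand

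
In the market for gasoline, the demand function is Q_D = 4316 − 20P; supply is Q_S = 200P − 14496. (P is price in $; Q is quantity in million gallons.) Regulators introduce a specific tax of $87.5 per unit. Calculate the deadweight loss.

$69602.27 million

In inverse form: demand P = 215.8 − 0.05Q, supply P = 72.48 + 0.005Q.
Competitive equilibrium: 215.8 − 0.05Q = 72.48 + 0.005Q → Q* = 2605.8182, P* = 85.5091.
With the tax, the buyer price exceeds the seller price by 87.5: (215.8 − 0.05Q) − (72.48 + 0.005Q) = 87.5 → Q' = 1014.9091.
ΔQ = 2605.8182 − 1014.9091 = 1590.9091; the wedge equals the tax, 87.5.
DWL = ½ × 1590.9091 × 87.5 = $69602.27 million.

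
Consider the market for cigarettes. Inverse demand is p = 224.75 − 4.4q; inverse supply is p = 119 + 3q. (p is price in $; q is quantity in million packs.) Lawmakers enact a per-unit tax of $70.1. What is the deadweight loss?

Competitive equilibrium: 224.75 − 4.4q = 119 + 3q → q* = 14.2905, p* = 161.8716.
With the tax, the buyer price exceeds the seller price by 70.1: (224.75 − 4.4q) − (119 + 3q) = 70.1 → q' = 4.8176.
Δq = 14.2905 − 4.8176 = 9.4729; the wedge equals the tax, 70.1.
Deadweight loss = ½ × 9.4729 × 70.1 = $332.03 million.

$332.03 million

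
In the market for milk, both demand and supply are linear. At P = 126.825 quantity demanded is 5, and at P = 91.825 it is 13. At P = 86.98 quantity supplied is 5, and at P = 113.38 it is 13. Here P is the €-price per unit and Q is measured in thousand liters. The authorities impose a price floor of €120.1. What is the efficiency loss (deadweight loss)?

Demand slope = (91.825 − 126.825)/(13 − 5) = −4.375, so P = 148.7 − 4.375Q.
Supply slope = (113.38 − 86.98)/(13 − 5) = 3.3, so P = 70.48 + 3.3Q.
Competitive equilibrium: 148.7 − 4.375Q = 70.48 + 3.3Q → Q* = 10.1915, P* = 104.1121.
At the floor P = 120.1, quantity demanded = (148.7 − 120.1)/4.375 = 6.5371.
Sellers' marginal cost at Q' = 6.5371: 70.48 + 3.3·6.5371 = 92.0524.
ΔQ = 10.1915 − 6.5371 = 3.6544; wedge = 120.1 − 92.0524 = 28.0476.
Deadweight loss = ½ × 3.6544 × 28.0476 = €51.25 thousand.

€51.25 thousand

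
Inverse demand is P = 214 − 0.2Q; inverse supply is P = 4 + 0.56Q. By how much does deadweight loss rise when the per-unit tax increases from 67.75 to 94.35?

Competitive equilibrium: 214 − 0.2Q = 4 + 0.56Q → Q* = 276.3158, P* = 158.7368.
For a per-unit tax t: ΔQ = t/0.76, so DWL = ½·t·(t/0.76) = t²/1.52.
At t = 67.75: DWL = 3019.778. At t = 94.35: DWL = 5856.528.
Increase = 5856.528 − 3019.778 = 2836.75.

2836.75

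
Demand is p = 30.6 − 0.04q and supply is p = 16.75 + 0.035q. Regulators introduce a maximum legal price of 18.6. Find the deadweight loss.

651.52

Competitive equilibrium: 30.6 − 0.04q = 16.75 + 0.035q → q* = 184.6667, p* = 23.2133.
At the ceiling p = 18.6, quantity supplied = (18.6 − 16.75)/0.035 = 52.8571.
Willingness to pay at q' = 52.8571: 30.6 − 0.04·52.8571 = 28.4857.
Δq = 184.6667 − 52.8571 = 131.8096; wedge = 28.4857 − 18.6 = 9.8857.
The triangle = ½ × 131.8096 × 9.8857 = 651.52.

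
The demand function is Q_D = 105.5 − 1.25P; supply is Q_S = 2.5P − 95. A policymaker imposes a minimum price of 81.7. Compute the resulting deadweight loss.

In inverse form: demand P = 84.4 − 0.8Q, supply P = 38 + 0.4Q.
Competitive equilibrium: 84.4 − 0.8Q = 38 + 0.4Q → Q* = 38.6667, P* = 53.4667.
At the floor P = 81.7, quantity demanded = (84.4 − 81.7)/0.8 = 3.375.
Sellers' marginal cost at Q' = 3.375: 38 + 0.4·3.375 = 39.35.
ΔQ = 38.6667 − 3.375 = 35.2917; wedge = 81.7 − 39.35 = 42.35.
The triangle = ½ × 35.2917 × 42.35 = 747.30.

747.30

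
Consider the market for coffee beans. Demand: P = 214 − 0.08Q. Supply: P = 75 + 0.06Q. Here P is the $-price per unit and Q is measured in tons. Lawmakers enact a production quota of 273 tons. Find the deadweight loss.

$36273.60

Competitive equilibrium: 214 − 0.08Q = 75 + 0.06Q → Q* = 992.8571, P* = 134.5714.
At Q = 273: demand price = 214 − 0.08·273 = 192.16; supply price = 75 + 0.06·273 = 91.38.
ΔQ = 992.8571 − 273 = 719.8571; wedge = 192.16 − 91.38 = 100.78.
The triangle = ½ × 719.8571 × 100.78 = $36273.60.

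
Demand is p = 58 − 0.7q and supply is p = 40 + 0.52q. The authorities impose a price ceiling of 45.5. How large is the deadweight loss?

Competitive equilibrium: 58 − 0.7q = 40 + 0.52q → q* = 14.7541, p* = 47.6721.
At the ceiling p = 45.5, quantity supplied = (45.5 − 40)/0.52 = 10.5769.
Willingness to pay at q' = 10.5769: 58 − 0.7·10.5769 = 50.5962.
Δq = 14.7541 − 10.5769 = 4.1772; wedge = 50.5962 − 45.5 = 5.0962.
The triangle = ½ × 4.1772 × 5.0962 = 10.64.

10.64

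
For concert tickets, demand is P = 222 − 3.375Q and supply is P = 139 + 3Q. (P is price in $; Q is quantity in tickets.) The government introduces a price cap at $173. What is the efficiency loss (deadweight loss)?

$9.06

Competitive equilibrium: 222 − 3.375Q = 139 + 3Q → Q* = 13.0196, P* = 178.0588.
At the ceiling P = 173, quantity supplied = (173 − 139)/3 = 11.3333.
Willingness to pay at Q' = 11.3333: 222 − 3.375·11.3333 = 183.7501.
ΔQ = 13.0196 − 11.3333 = 1.6863; wedge = 183.7501 − 173 = 10.7501.
Welfare loss = ½ × 1.6863 × 10.7501 = $9.06.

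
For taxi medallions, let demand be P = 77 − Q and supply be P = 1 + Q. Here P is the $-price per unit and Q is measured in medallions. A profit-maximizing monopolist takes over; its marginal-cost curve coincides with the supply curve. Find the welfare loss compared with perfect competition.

$160.44

Competitive equilibrium: 77 − Q = 1 + Q → Q* = 38, P* = 39.
Marginal revenue: MR = 77 − 2Q. Set MR = MC: 77 − 2Q = 1 + Q → Q_m = 25.33333.
Price P_m = 77 − 1·25.33333 = 51.66667; MC(Q_m) = 1 + 1·25.33333 = 26.33333.
Competitive Q* = 38, so ΔQ = 12.66667; wedge = 51.66667 − 26.33333 = 25.33334.
The triangle = ½ × 12.66667 × 25.33334 = $160.44.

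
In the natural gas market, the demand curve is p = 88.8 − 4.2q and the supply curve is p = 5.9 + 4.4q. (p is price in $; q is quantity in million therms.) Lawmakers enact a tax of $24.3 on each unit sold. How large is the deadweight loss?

Competitive equilibrium: 88.8 − 4.2q = 5.9 + 4.4q → q* = 9.6395, p* = 48.314.
With the tax, the buyer price exceeds the seller price by 24.3: (88.8 − 4.2q) − (5.9 + 4.4q) = 24.3 → q' = 6.814.
Δq = 9.6395 − 6.814 = 2.8255; the wedge equals the tax, 24.3.
Deadweight loss = ½ × 2.8255 × 24.3 = $34.33 million.

$34.33 million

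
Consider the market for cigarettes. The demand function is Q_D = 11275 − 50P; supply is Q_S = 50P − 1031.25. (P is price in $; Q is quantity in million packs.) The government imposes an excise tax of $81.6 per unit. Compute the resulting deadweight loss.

In inverse form: demand P = 225.5 − 0.02Q, supply P = 20.625 + 0.02Q.
Competitive equilibrium: 225.5 − 0.02Q = 20.625 + 0.02Q → Q* = 5121.875, P* = 123.0625.
With the tax, the buyer price exceeds the seller price by 81.6: (225.5 − 0.02Q) − (20.625 + 0.02Q) = 81.6 → Q' = 3081.875.
ΔQ = 5121.875 − 3081.875 = 2040; the wedge equals the tax, 81.6.
DWL = ½ × 2040 × 81.6 = $83232 million.

$83232 million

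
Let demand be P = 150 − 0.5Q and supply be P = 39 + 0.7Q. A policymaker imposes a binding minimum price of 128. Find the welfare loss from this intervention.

1411.35

Competitive equilibrium: 150 − 0.5Q = 39 + 0.7Q → Q* = 92.5, P* = 103.75.
At the floor P = 128, quantity demanded = (150 − 128)/0.5 = 44.
Sellers' marginal cost at Q' = 44: 39 + 0.7·44 = 69.8.
ΔQ = 92.5 − 44 = 48.5; wedge = 128 − 69.8 = 58.2.
Welfare loss = ½ × 48.5 × 58.2 = 1411.35.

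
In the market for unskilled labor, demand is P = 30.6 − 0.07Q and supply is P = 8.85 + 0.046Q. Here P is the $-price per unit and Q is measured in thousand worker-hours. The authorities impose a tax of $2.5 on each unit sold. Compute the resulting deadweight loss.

$26.94 thousand

Competitive equilibrium: 30.6 − 0.07Q = 8.85 + 0.046Q → Q* = 187.5, P* = 17.475.
With the tax, the buyer price exceeds the seller price by 2.5: (30.6 − 0.07Q) − (8.85 + 0.046Q) = 2.5 → Q' = 165.9483.
ΔQ = 187.5 − 165.9483 = 21.5517; the wedge equals the tax, 2.5.
Welfare loss = ½ × 21.5517 × 2.5 = $26.94 thousand.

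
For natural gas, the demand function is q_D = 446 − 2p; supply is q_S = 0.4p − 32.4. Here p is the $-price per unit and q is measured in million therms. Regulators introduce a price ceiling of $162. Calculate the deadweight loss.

$334.51 million

In inverse form: demand p = 223 − 0.5q, supply p = 81 + 2.5q.
Competitive equilibrium: 223 − 0.5q = 81 + 2.5q → q* = 47.3333, p* = 199.3333.
At the ceiling p = 162, quantity supplied = (162 − 81)/2.5 = 32.4.
Willingness to pay at q' = 32.4: 223 − 0.5·32.4 = 206.8.
Δq = 47.3333 − 32.4 = 14.9333; wedge = 206.8 − 162 = 44.8.
DWL = ½ × 14.9333 × 44.8 = $334.51 million.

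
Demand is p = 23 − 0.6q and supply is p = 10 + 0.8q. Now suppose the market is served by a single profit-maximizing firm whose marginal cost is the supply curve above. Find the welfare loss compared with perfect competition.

Competitive equilibrium: 23 − 0.6q = 10 + 0.8q → q* = 9.2857, p* = 17.4286.
Marginal revenue: MR = 23 − 1.2q. Set MR = MC: 23 − 1.2q = 10 + 0.8q → q_m = 6.5.
Price p_m = 23 − 0.6·6.5 = 19.1; MC(q_m) = 10 + 0.8·6.5 = 15.2.
Competitive q* = 9.2857, so Δq = 2.7857; wedge = 19.1 − 15.2 = 3.9.
Deadweight loss = ½ × 2.7857 × 3.9 = 5.43.

5.43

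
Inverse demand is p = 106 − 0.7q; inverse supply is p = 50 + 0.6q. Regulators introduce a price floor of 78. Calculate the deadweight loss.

6.15

Competitive equilibrium: 106 − 0.7q = 50 + 0.6q → q* = 43.0769, p* = 75.8462.
At the floor p = 78, quantity demanded = (106 − 78)/0.7 = 40.
Sellers' marginal cost at q' = 40: 50 + 0.6·40 = 74.
Δq = 43.0769 − 40 = 3.0769; wedge = 78 − 74 = 4.
Deadweight loss = ½ × 3.0769 × 4 = 6.15.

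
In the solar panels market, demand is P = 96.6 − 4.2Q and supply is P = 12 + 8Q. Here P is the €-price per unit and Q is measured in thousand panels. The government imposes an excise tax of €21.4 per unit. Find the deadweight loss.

€18.77 thousand

Competitive equilibrium: 96.6 − 4.2Q = 12 + 8Q → Q* = 6.9344, P* = 67.4754.
With the tax, the buyer price exceeds the seller price by 21.4: (96.6 − 4.2Q) − (12 + 8Q) = 21.4 → Q' = 5.1803.
ΔQ = 6.9344 − 5.1803 = 1.7541; the wedge equals the tax, 21.4.
Welfare loss = ½ × 1.7541 × 21.4 = €18.77 thousand.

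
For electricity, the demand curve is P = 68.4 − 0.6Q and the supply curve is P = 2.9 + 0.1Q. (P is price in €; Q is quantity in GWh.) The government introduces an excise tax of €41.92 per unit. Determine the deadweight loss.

Competitive equilibrium: 68.4 − 0.6Q = 2.9 + 0.1Q → Q* = 93.5714, P* = 12.2571.
With the tax, the buyer price exceeds the seller price by 41.92: (68.4 − 0.6Q) − (2.9 + 0.1Q) = 41.92 → Q' = 33.6857.
ΔQ = 93.5714 − 33.6857 = 59.8857; the wedge equals the tax, 41.92.
Deadweight loss = ½ × 59.8857 × 41.92 = €1255.20.

€1255.20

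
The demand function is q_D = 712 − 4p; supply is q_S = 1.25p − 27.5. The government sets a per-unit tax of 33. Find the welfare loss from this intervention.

In inverse form: demand p = 178 − 0.25q, supply p = 22 + 0.8q.
Competitive equilibrium: 178 − 0.25q = 22 + 0.8q → q* = 148.5714, p* = 140.8571.
With the tax, the buyer price exceeds the seller price by 33: (178 − 0.25q) − (22 + 0.8q) = 33 → q' = 117.1429.
Δq = 148.5714 − 117.1429 = 31.4285; the wedge equals the tax, 33.
DWL = ½ × 31.4285 × 33 = 518.57.

518.57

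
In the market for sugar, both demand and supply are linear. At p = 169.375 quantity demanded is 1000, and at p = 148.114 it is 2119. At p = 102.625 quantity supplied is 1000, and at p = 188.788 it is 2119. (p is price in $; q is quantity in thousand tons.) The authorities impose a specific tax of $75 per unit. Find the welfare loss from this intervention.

$29296.875 thousand

Demand slope = (148.114 − 169.375)/(2119 − 1000) = −0.019, so p = 188.375 − 0.019q.
Supply slope = (188.788 − 102.625)/(2119 − 1000) = 0.077, so p = 25.625 + 0.077q.
Competitive equilibrium: 188.375 − 0.019q = 25.625 + 0.077q → q* = 1695.3125, p* = 156.1641.
With the tax, the buyer price exceeds the seller price by 75: (188.375 − 0.019q) − (25.625 + 0.077q) = 75 → q' = 914.0625.
Δq = 1695.3125 − 914.0625 = 781.25; the wedge equals the tax, 75.
Welfare loss = ½ × 781.25 × 75 = $29296.875 thousand.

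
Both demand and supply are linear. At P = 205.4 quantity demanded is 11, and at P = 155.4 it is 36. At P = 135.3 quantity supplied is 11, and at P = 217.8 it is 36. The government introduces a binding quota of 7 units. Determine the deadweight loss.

Demand slope = (155.4 − 205.4)/(36 − 11) = −2, so P = 227.4 − 2Q.
Supply slope = (217.8 − 135.3)/(36 − 11) = 3.3, so P = 99 + 3.3Q.
Competitive equilibrium: 227.4 − 2Q = 99 + 3.3Q → Q* = 24.2264, P* = 178.9472.
At Q = 7: demand price = 227.4 − 2·7 = 213.4; supply price = 99 + 3.3·7 = 122.1.
ΔQ = 24.2264 − 7 = 17.2264; wedge = 213.4 − 122.1 = 91.3.
Deadweight loss = ½ × 17.2264 × 91.3 = 786.39.

786.39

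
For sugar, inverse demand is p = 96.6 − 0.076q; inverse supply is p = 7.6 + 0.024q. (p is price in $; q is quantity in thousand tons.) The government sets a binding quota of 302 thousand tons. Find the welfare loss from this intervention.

Competitive equilibrium: 96.6 − 0.076q = 7.6 + 0.024q → q* = 890, p* = 28.96.
At q = 302: demand price = 96.6 − 0.076·302 = 73.648; supply price = 7.6 + 0.024·302 = 14.848.
Δq = 890 − 302 = 588; wedge = 73.648 − 14.848 = 58.8.
The triangle = ½ × 588 × 58.8 = $17287.20 thousand.

$17287.20 thousand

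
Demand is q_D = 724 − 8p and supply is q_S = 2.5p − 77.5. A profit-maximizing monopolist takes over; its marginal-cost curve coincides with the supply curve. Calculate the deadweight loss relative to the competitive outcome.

124.69

In inverse form: demand p = 90.5 − 0.125q, supply p = 31 + 0.4q.
Competitive equilibrium: 90.5 − 0.125q = 31 + 0.4q → q* = 113.3333, p* = 76.3333.
Marginal revenue: MR = 90.5 − 0.25q. Set MR = MC: 90.5 − 0.25q = 31 + 0.4q → q_m = 91.5385.
Price p_m = 90.5 − 0.125·91.5385 = 79.0577; MC(q_m) = 31 + 0.4·91.5385 = 67.6154.
Competitive q* = 113.3333, so Δq = 21.7948; wedge = 79.0577 − 67.6154 = 11.4423.
Deadweight loss = ½ × 21.7948 × 11.4423 = 124.69.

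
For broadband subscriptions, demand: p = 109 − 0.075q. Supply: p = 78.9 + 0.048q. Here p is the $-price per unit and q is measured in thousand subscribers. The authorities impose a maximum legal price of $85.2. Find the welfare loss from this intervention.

Competitive equilibrium: 109 − 0.075q = 78.9 + 0.048q → q* = 244.7154, p* = 90.6463.
At the ceiling p = 85.2, quantity supplied = (85.2 − 78.9)/0.048 = 131.25.
Willingness to pay at q' = 131.25: 109 − 0.075·131.25 = 99.1563.
Δq = 244.7154 − 131.25 = 113.4654; wedge = 99.1563 − 85.2 = 13.9563.
The triangle = ½ × 113.4654 × 13.9563 = $791.78 thousand.

$791.78 thousand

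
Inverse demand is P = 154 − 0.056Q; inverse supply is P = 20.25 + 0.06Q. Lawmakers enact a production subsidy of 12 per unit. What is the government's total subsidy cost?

Competitive equilibrium: 154 − 0.056Q = 20.25 + 0.06Q → Q* = 1153.0172, P* = 89.431.
The subsidy lowers effective supply by 12: P = 8.25 + 0.06Q.
New quantity: 154 − 0.056Q = 8.25 + 0.06Q → Q' = 1256.4655.
Total subsidy cost = 12 × 1256.4655 = 15077.59.

15077.59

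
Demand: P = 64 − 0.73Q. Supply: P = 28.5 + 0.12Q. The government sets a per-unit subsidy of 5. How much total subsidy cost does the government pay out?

Competitive equilibrium: 64 − 0.73Q = 28.5 + 0.12Q → Q* = 41.7647, P* = 33.5118.
The subsidy lowers effective supply by 5: P = 23.5 + 0.12Q.
New quantity: 64 − 0.73Q = 23.5 + 0.12Q → Q' = 47.6471.
Total subsidy cost = 5 × 47.6471 = 238.24.

238.24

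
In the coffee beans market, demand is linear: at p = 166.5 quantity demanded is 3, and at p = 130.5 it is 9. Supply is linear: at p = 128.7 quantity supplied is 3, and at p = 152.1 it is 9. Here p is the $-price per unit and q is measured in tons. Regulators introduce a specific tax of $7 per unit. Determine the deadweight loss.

$2.47

Demand slope = (130.5 − 166.5)/(9 − 3) = −6, so p = 184.5 − 6q.
Supply slope = (152.1 − 128.7)/(9 − 3) = 3.9, so p = 117 + 3.9q.
Competitive equilibrium: 184.5 − 6q = 117 + 3.9q → q* = 6.8182, p* = 143.5909.
With the tax, the buyer price exceeds the seller price by 7: (184.5 − 6q) − (117 + 3.9q) = 7 → q' = 6.1111.
Δq = 6.8182 − 6.1111 = 0.7071; the wedge equals the tax, 7.
Welfare loss = ½ × 0.7071 × 7 = $2.47.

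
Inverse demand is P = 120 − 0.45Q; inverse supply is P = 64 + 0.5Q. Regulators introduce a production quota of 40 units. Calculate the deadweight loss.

Competitive equilibrium: 120 − 0.45Q = 64 + 0.5Q → Q* = 58.9474, P* = 93.4737.
At Q = 40: demand price = 120 − 0.45·40 = 102; supply price = 64 + 0.5·40 = 84.
ΔQ = 58.9474 − 40 = 18.9474; wedge = 102 − 84 = 18.
Deadweight loss = ½ × 18.9474 × 18 = 170.53.

170.53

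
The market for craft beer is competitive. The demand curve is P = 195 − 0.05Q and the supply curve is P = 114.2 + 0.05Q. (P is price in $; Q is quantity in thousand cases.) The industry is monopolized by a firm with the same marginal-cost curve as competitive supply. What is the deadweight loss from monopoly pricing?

$3627.02 thousand

Competitive equilibrium: 195 − 0.05Q = 114.2 + 0.05Q → Q* = 808, P* = 154.6.
Marginal revenue: MR = 195 − 0.1Q. Set MR = MC: 195 − 0.1Q = 114.2 + 0.05Q → Q_m = 538.66667.
Price P_m = 195 − 0.05·538.66667 = 168.06667; MC(Q_m) = 114.2 + 0.05·538.66667 = 141.13333.
Competitive Q* = 808, so ΔQ = 269.33333; wedge = 168.06667 − 141.13333 = 26.93334.
The triangle = ½ × 269.33333 × 26.93334 = $3627.02 thousand.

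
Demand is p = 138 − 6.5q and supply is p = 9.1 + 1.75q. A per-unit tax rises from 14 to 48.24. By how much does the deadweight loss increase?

129.16

Competitive equilibrium: 138 − 6.5q = 9.1 + 1.75q → q* = 15.6242, p* = 36.4424.
For a per-unit tax t: Δq = t/8.25, so DWL = ½·t·(t/8.25) = t²/16.5.
At t = 14: DWL = 11.879. At t = 48.24: DWL = 141.036.
Increase = 141.036 − 11.879 = 129.16.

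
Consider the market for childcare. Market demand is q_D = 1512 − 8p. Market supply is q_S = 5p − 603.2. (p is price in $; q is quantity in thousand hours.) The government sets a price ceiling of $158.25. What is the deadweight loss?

$80.73 thousand

In inverse form: demand p = 189 − 0.125q, supply p = 120.64 + 0.2q.
Competitive equilibrium: 189 − 0.125q = 120.64 + 0.2q → q* = 210.3385, p* = 162.7077.
At the ceiling p = 158.25, quantity supplied = (158.25 − 120.64)/0.2 = 188.05.
Willingness to pay at q' = 188.05: 189 − 0.125·188.05 = 165.4938.
Δq = 210.3385 − 188.05 = 22.2885; wedge = 165.4938 − 158.25 = 7.2438.
The triangle = ½ × 22.2885 × 7.2438 = $80.73 thousand.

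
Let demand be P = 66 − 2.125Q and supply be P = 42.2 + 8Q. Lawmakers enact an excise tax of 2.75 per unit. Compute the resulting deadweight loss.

0.37

Competitive equilibrium: 66 − 2.125Q = 42.2 + 8Q → Q* = 2.3506, P* = 61.0049.
With the tax, the buyer price exceeds the seller price by 2.75: (66 − 2.125Q) − (42.2 + 8Q) = 2.75 → Q' = 2.079.
ΔQ = 2.3506 − 2.079 = 0.2716; the wedge equals the tax, 2.75.
Welfare loss = ½ × 0.2716 × 2.75 = 0.37.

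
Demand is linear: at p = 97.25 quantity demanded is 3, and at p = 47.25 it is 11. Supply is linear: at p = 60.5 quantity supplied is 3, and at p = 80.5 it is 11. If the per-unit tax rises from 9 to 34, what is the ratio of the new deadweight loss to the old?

Demand slope = (47.25 − 97.25)/(11 − 3) = −6.25, so p = 116 − 6.25q.
Supply slope = (80.5 − 60.5)/(11 − 3) = 2.5, so p = 53 + 2.5q.
Competitive equilibrium: 116 − 6.25q = 53 + 2.5q → q* = 7.2, p* = 71.
For a per-unit tax t: Δq = t/8.75, so DWL = ½·t·(t/8.75) = t²/17.5.
At t = 9: DWL = 4.629. At t = 34: DWL = 66.057.
Ratio = (34/9)² = 14.272.

14.272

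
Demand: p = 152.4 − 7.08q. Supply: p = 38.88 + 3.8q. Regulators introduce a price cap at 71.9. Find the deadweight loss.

Competitive equilibrium: 152.4 − 7.08q = 38.88 + 3.8q → q* = 10.4338, p* = 78.5285.
At the ceiling p = 71.9, quantity supplied = (71.9 − 38.88)/3.8 = 8.6895.
Willingness to pay at q' = 8.6895: 152.4 − 7.08·8.6895 = 90.8783.
Δq = 10.4338 − 8.6895 = 1.7443; wedge = 90.8783 − 71.9 = 18.9783.
The triangle = ½ × 1.7443 × 18.9783 = 16.55.

16.55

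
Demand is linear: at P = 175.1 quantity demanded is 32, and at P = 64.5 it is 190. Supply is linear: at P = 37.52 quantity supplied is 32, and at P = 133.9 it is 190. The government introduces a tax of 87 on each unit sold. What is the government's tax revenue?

Demand slope = (64.5 − 175.1)/(190 − 32) = −0.7, so P = 197.5 − 0.7Q.
Supply slope = (133.9 − 37.52)/(190 − 32) = 0.61, so P = 18 + 0.61Q.
Competitive equilibrium: 197.5 − 0.7Q = 18 + 0.61Q → Q* = 137.0229, P* = 101.584.
With the tax, the buyer price exceeds the seller price by 87: (197.5 − 0.7Q) − (18 + 0.61Q) = 87 → Q' = 70.6107.
Tax revenue = 87 × 70.6107 = 6143.13.

6143.13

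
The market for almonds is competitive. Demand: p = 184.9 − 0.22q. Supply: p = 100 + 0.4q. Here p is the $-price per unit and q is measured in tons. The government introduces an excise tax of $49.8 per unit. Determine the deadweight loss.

$2000.03

Competitive equilibrium: 184.9 − 0.22q = 100 + 0.4q → q* = 136.9355, p* = 154.7742.
With the tax, the buyer price exceeds the seller price by 49.8: (184.9 − 0.22q) − (100 + 0.4q) = 49.8 → q' = 56.6129.
Δq = 136.9355 − 56.6129 = 80.3226; the wedge equals the tax, 49.8.
The triangle = ½ × 80.3226 × 49.8 = $2000.03.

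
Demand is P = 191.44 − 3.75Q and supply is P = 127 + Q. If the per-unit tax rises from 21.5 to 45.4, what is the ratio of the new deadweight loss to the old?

Competitive equilibrium: 191.44 − 3.75Q = 127 + Q → Q* = 13.5663, P* = 140.5663.
For a per-unit tax t: ΔQ = t/4.75, so DWL = ½·t·(t/4.75) = t²/9.5.
At t = 21.5: DWL = 48.658. At t = 45.4: DWL = 216.964.
Ratio = (45.4/21.5)² = 4.459.

4.459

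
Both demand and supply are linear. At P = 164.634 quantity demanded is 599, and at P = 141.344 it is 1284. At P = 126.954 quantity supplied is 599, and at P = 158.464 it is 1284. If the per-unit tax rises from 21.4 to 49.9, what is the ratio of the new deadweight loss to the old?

5.437

Demand slope = (141.344 − 164.634)/(1284 − 599) = −0.034, so P = 185 − 0.034Q.
Supply slope = (158.464 − 126.954)/(1284 − 599) = 0.046, so P = 99.4 + 0.046Q.
Competitive equilibrium: 185 − 0.034Q = 99.4 + 0.046Q → Q* = 1070, P* = 148.62.
For a per-unit tax t: ΔQ = t/0.08, so DWL = ½·t·(t/0.08) = t²/0.16.
At t = 21.4: DWL = 2862.25. At t = 49.9: DWL = 15562.5625.
Ratio = (49.9/21.4)² = 5.437.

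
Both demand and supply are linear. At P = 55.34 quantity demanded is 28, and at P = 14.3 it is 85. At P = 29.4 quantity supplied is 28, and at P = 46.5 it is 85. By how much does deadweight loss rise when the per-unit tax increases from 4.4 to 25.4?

Demand slope = (14.3 − 55.34)/(85 − 28) = −0.72, so P = 75.5 − 0.72Q.
Supply slope = (46.5 − 29.4)/(85 − 28) = 0.3, so P = 21 + 0.3Q.
Competitive equilibrium: 75.5 − 0.72Q = 21 + 0.3Q → Q* = 53.4314, P* = 37.0294.
For a per-unit tax t: ΔQ = t/1.02, so DWL = ½·t·(t/1.02) = t²/2.04.
At t = 4.4: DWL = 9.4902. At t = 25.4: DWL = 316.2549.
Increase = 316.2549 − 9.4902 = 306.76.

306.76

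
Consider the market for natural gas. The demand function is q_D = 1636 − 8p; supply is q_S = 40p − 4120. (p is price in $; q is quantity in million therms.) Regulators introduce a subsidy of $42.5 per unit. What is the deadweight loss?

In inverse form: demand p = 204.5 − 0.125q, supply p = 103 + 0.025q.
Competitive equilibrium: 204.5 − 0.125q = 103 + 0.025q → q* = 676.6667, p* = 119.9167.
The subsidy lowers effective supply by 42.5: p = 60.5 + 0.025q.
New quantity: 204.5 − 0.125q = 60.5 + 0.025q → q' = 960.
Overproduction Δq = 960 − 676.6667 = 283.3333; wedge = subsidy = 42.5.
Welfare loss = ½ × 283.3333 × 42.5 = $6020.83 million.

$6020.83 million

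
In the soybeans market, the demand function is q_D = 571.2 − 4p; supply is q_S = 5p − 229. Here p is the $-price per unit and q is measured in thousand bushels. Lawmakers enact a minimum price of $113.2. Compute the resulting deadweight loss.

$2123.82 thousand

In inverse form: demand p = 142.8 − 0.25q, supply p = 45.8 + 0.2q.
Competitive equilibrium: 142.8 − 0.25q = 45.8 + 0.2q → q* = 215.5556, p* = 88.9111.
At the floor p = 113.2, quantity demanded = (142.8 − 113.2)/0.25 = 118.4.
Sellers' marginal cost at q' = 118.4: 45.8 + 0.2·118.4 = 69.48.
Δq = 215.5556 − 118.4 = 97.1556; wedge = 113.2 − 69.48 = 43.72.
Deadweight loss = ½ × 97.1556 × 43.72 = $2123.82 thousand.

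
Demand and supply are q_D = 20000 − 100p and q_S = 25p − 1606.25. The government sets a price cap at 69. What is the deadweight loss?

168512.85

In inverse form: demand p = 200 − 0.01q, supply p = 64.25 + 0.04q.
Competitive equilibrium: 200 − 0.01q = 64.25 + 0.04q → q* = 2715, p* = 172.85.
At the ceiling p = 69, quantity supplied = (69 − 64.25)/0.04 = 118.75.
Willingness to pay at q' = 118.75: 200 − 0.01·118.75 = 198.8125.
Δq = 2715 − 118.75 = 2596.25; wedge = 198.8125 − 69 = 129.8125.
Welfare loss = ½ × 2596.25 × 129.8125 = 168512.85.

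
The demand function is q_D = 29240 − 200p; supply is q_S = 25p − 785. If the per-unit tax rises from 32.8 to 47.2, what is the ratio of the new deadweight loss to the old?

2.071

In inverse form: demand p = 146.2 − 0.005q, supply p = 31.4 + 0.04q.
Competitive equilibrium: 146.2 − 0.005q = 31.4 + 0.04q → q* = 2551.1111, p* = 133.4444.
For a per-unit tax t: Δq = t/0.045, so DWL = ½·t·(t/0.045) = t²/0.09.
At t = 32.8: DWL = 11953.778. At t = 47.2: DWL = 24753.778.
Ratio = (47.2/32.8)² = 2.071.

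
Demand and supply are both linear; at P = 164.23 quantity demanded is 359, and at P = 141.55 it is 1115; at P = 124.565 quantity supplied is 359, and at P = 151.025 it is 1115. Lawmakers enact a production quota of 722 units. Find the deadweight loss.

1986.50

Demand slope = (141.55 − 164.23)/(1115 − 359) = −0.03, so P = 175 − 0.03Q.
Supply slope = (151.025 − 124.565)/(1115 − 359) = 0.035, so P = 112 + 0.035Q.
Competitive equilibrium: 175 − 0.03Q = 112 + 0.035Q → Q* = 969.2308, P* = 145.9231.
At Q = 722: demand price = 175 − 0.03·722 = 153.34; supply price = 112 + 0.035·722 = 137.27.
ΔQ = 969.2308 − 722 = 247.2308; wedge = 153.34 − 137.27 = 16.07.
DWL = ½ × 247.2308 × 16.07 = 1986.50.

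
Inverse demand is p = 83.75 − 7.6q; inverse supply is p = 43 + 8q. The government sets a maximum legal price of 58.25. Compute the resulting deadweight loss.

Competitive equilibrium: 83.75 − 7.6q = 43 + 8q → q* = 2.6122, p* = 63.8974.
At the ceiling p = 58.25, quantity supplied = (58.25 − 43)/8 = 1.9063.
Willingness to pay at q' = 1.9063: 83.75 − 7.6·1.9063 = 69.2621.
Δq = 2.6122 − 1.9063 = 0.7059; wedge = 69.2621 − 58.25 = 11.0121.
Welfare loss = ½ × 0.7059 × 11.0121 = 3.89.

3.89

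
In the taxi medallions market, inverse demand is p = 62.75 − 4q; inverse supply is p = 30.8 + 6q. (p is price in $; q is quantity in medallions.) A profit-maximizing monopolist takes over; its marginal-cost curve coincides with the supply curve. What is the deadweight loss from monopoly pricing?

Competitive equilibrium: 62.75 − 4q = 30.8 + 6q → q* = 3.195, p* = 49.97.
Marginal revenue: MR = 62.75 − 8q. Set MR = MC: 62.75 − 8q = 30.8 + 6q → q_m = 2.2821.
Price p_m = 62.75 − 4·2.2821 = 53.6216; MC(q_m) = 30.8 + 6·2.2821 = 44.4926.
Competitive q* = 3.195, so Δq = 0.9129; wedge = 53.6216 − 44.4926 = 9.129.
Welfare loss = ½ × 0.9129 × 9.129 = $4.17.

$4.17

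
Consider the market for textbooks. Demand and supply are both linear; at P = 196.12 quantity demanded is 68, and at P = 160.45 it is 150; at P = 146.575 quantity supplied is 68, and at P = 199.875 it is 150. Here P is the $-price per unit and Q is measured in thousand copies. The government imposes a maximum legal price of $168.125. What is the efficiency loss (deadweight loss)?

Demand slope = (160.45 − 196.12)/(150 − 68) = −0.435, so P = 225.7 − 0.435Q.
Supply slope = (199.875 − 146.575)/(150 − 68) = 0.65, so P = 102.375 + 0.65Q.
Competitive equilibrium: 225.7 − 0.435Q = 102.375 + 0.65Q → Q* = 113.6636, P* = 176.2563.
At the ceiling P = 168.125, quantity supplied = (168.125 − 102.375)/0.65 = 101.1538.
Willingness to pay at Q' = 101.1538: 225.7 − 0.435·101.1538 = 181.6981.
ΔQ = 113.6636 − 101.1538 = 12.5098; wedge = 181.6981 − 168.125 = 13.5731.
The triangle = ½ × 12.5098 × 13.5731 = $84.90 thousand.

$84.90 thousand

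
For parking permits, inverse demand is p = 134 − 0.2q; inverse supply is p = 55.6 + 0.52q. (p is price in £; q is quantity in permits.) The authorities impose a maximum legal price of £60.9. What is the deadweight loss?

Competitive equilibrium: 134 − 0.2q = 55.6 + 0.52q → q* = 108.88889, p* = 112.22222.
At the ceiling p = 60.9, quantity supplied = (60.9 − 55.6)/0.52 = 10.19231.
Willingness to pay at q' = 10.19231: 134 − 0.2·10.19231 = 131.96154.
Δq = 108.88889 − 10.19231 = 98.69658; wedge = 131.96154 − 60.9 = 71.06154.
DWL = ½ × 98.69658 × 71.06154 = £3506.77.

£3506.77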